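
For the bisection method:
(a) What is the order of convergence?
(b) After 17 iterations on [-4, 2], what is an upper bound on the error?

(a) Bisection has linear (order 1) convergence; the error is halved each step.

(b) Error bound = (b-a)/2^n = (2 - (-4))/2^{17}
    = 6/2^{17}

(a) 1 (linear); (b) error ≤ 4.58e-05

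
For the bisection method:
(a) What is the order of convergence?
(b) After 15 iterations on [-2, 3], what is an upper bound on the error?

(a) Bisection has linear (order 1) convergence; the error is halved each step.

(b) Error bound = (b-a)/2^n = (3 - (-2))/2^{15}
    = 5/2^{15}

(a) 1 (linear); (b) error ≤ 1.53e-04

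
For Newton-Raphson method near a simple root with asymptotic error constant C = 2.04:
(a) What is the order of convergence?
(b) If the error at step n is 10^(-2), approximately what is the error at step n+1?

(a) Newton-Raphson has quadratic (order 2) convergence near simple roots.
    This means |e_{n+1}| ≈ C|e_n|².

(b) With |e_n| = 10^(-2) and C = 2.04:
    |e_{n+1}| ≈ 2.04 × (10^(-2))² = 2.04 × 10^(-4)

(a) 2 (quadratic); (b) |e_{n+1}| ≈ 2.040e-04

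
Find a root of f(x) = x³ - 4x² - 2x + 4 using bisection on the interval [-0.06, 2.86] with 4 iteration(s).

f(x) = x³ - 4x² - 2x + 4
Initial interval: [-0.06, 2.86]

Iteration 1:
  c_1 = (-0.060000 + 2.860000)/2 = 1.400000
  f(c_1) = f(1.400000) = -3.896000
  f(a) × f(c) < 0, new interval: [-0.060000, 1.400000]
Iteration 2:
  c_2 = (-0.060000 + 1.400000)/2 = 0.670000
  f(c_2) = f(0.670000) = 1.165163
  f(a) × f(c) ≥ 0, new interval: [0.670000, 1.400000]
Iteration 3:
  c_3 = (0.670000 + 1.400000)/2 = 1.035000
  f(c_3) = f(1.035000) = -1.246182
  f(a) × f(c) < 0, new interval: [0.670000, 1.035000]
Iteration 4:
  c_4 = (0.670000 + 1.035000)/2 = 0.852500
  f(c_4) = f(0.852500) = 0.007535
  f(a) × f(c) ≥ 0, new interval: [0.852500, 1.035000]

After 4 iteration(s), the approximation is c_4 = 0.852500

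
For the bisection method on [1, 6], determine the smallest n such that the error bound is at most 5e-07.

We need (b-a)/2^n ≤ 5e-07
(6 - 1)/2^n ≤ 5e-07
5/2^n ≤ 5e-07
2^n ≥ 10000000
n ≥ log₂(10000000) = 23.25
n ≥ 24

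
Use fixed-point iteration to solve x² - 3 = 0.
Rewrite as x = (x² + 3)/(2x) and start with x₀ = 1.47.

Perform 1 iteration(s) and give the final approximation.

Equation: x² - 3 = 0
Fixed-point form: x = (x² + 3)/(2x)
x₀ = 1.47

x_1 = g(1.470000) = 1.755408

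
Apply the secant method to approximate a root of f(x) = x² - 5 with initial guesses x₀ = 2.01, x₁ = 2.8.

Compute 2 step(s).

f(x) = x² - 5
x₀ = 2.01, x₁ = 2.8

Secant formula: x_{n+1} = x_n - f(x_n)(x_n - x_{n-1})/(f(x_n) - f(x_{n-1}))

Iteration 1:
  f(2.010000) = -0.959900
  f(2.800000) = 2.840000
  x_2 = 2.800000 - 2.840000×(2.800000 - 2.010000)/(2.840000 - (-0.959900))
       = 2.209563
Iteration 2:
  f(2.800000) = 2.840000
  f(2.209563) = -0.117830
  x_3 = 2.209563 - (-0.117830)×(2.209563 - 2.800000)/(-0.117830 - 2.840000)
       = 2.233084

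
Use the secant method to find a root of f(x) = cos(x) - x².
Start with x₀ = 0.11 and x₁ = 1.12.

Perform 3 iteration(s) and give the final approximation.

f(x) = cos(x) - x²
x₀ = 0.11, x₁ = 1.12

Secant formula: x_{n+1} = x_n - f(x_n)(x_n - x_{n-1})/(f(x_n) - f(x_{n-1}))

Iteration 1:
  f(0.110000) = 0.981856
  f(1.120000) = -0.818718
  x_2 = 1.120000 - (-0.818718)×(1.120000 - 0.110000)/(-0.818718 - 0.981856)
       = 0.660755
Iteration 2:
  f(1.120000) = -0.818718
  f(0.660755) = 0.352932
  x_3 = 0.660755 - 0.352932×(0.660755 - 1.120000)/(0.352932 - (-0.818718))
       = 0.799092
Iteration 3:
  f(0.660755) = 0.352932
  f(0.799092) = 0.058810
  x_4 = 0.799092 - 0.058810×(0.799092 - 0.660755)/(0.058810 - 0.352932)
       = 0.826753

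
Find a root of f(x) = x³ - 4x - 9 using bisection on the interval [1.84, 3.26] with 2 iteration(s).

f(x) = x³ - 4x - 9
Initial interval: [1.84, 3.26]

Iteration 1:
  c_1 = (1.840000 + 3.260000)/2 = 2.550000
  f(c_1) = f(2.550000) = -2.618625
  f(a) × f(c) ≥ 0, new interval: [2.550000, 3.260000]
Iteration 2:
  c_2 = (2.550000 + 3.260000)/2 = 2.905000
  f(c_2) = f(2.905000) = 3.895368
  f(a) × f(c) < 0, new interval: [2.550000, 2.905000]

After 2 iteration(s), the approximation is c_2 = 2.905000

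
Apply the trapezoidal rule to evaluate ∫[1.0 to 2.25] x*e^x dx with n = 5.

f(x) = x*e^x
a = 1.0, b = 2.25, n = 5
h = (b - a)/n = 0.250000

Trapezoidal rule: (h/2)[f(x₀) + 2f(x₁) + 2f(x₂) + ... + f(xₙ)]

x_0 = 1.0000, f(x_0) = 2.718282, coefficient = 1
x_1 = 1.2500, f(x_1) = 4.362929, coefficient = 2
x_2 = 1.5000, f(x_2) = 6.722534, coefficient = 2
x_3 = 1.7500, f(x_3) = 10.070555, coefficient = 2
x_4 = 2.0000, f(x_4) = 14.778112, coefficient = 2
x_5 = 2.2500, f(x_5) = 21.347406, coefficient = 1

I ≈ (0.250000/2) × 95.933946 = 11.991743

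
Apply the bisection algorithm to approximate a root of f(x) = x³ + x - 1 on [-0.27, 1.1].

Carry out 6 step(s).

f(x) = x³ + x - 1
Initial interval: [-0.27, 1.1]

Iteration 1:
  c_1 = (-0.270000 + 1.100000)/2 = 0.415000
  f(c_1) = f(0.415000) = -0.513527
  f(a) × f(c) ≥ 0, new interval: [0.415000, 1.100000]
Iteration 2:
  c_2 = (0.415000 + 1.100000)/2 = 0.757500
  f(c_2) = f(0.757500) = 0.192158
  f(a) × f(c) < 0, new interval: [0.415000, 0.757500]
Iteration 3:
  c_3 = (0.415000 + 0.757500)/2 = 0.586250
  f(c_3) = f(0.586250) = -0.212262
  f(a) × f(c) ≥ 0, new interval: [0.586250, 0.757500]
Iteration 4:
  c_4 = (0.586250 + 0.757500)/2 = 0.671875
  f(c_4) = f(0.671875) = -0.024830
  f(a) × f(c) ≥ 0, new interval: [0.671875, 0.757500]
Iteration 5:
  c_5 = (0.671875 + 0.757500)/2 = 0.714688
  f(c_5) = f(0.714688) = 0.079734
  f(a) × f(c) < 0, new interval: [0.671875, 0.714688]
Iteration 6:
  c_6 = (0.671875 + 0.714688)/2 = 0.693281
  f(c_6) = f(0.693281) = 0.026499
  f(a) × f(c) < 0, new interval: [0.671875, 0.693281]

After 6 iteration(s), the approximation is c_6 = 0.693281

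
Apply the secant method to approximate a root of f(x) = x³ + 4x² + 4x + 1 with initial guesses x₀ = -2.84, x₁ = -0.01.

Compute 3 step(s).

f(x) = x³ + 4x² + 4x + 1
x₀ = -2.84, x₁ = -0.01

Secant formula: x_{n+1} = x_n - f(x_n)(x_n - x_{n-1})/(f(x_n) - f(x_{n-1}))

Iteration 1:
  f(-2.840000) = -1.003904
  f(-0.010000) = 0.960399
  x_2 = -0.010000 - 0.960399×(-0.010000 - (-2.840000))/(0.960399 - (-1.003904))
       = -1.393661
Iteration 2:
  f(-0.010000) = 0.960399
  f(-1.393661) = 0.487625
  x_3 = -1.393661 - 0.487625×(-1.393661 - (-0.010000))/(0.487625 - 0.960399)
       = -2.820783
Iteration 3:
  f(-1.393661) = 0.487625
  f(-2.820783) = -0.900320
  x_4 = -2.820783 - (-0.900320)×(-2.820783 - (-1.393661))/(-0.900320 - 0.487625)
       = -1.895050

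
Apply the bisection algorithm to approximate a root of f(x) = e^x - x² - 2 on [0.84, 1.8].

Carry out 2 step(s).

f(x) = e^x - x² - 2
Initial interval: [0.84, 1.8]

Iteration 1:
  c_1 = (0.840000 + 1.800000)/2 = 1.320000
  f(c_1) = f(1.320000) = 0.001021
  f(a) × f(c) < 0, new interval: [0.840000, 1.320000]
Iteration 2:
  c_2 = (0.840000 + 1.320000)/2 = 1.080000
  f(c_2) = f(1.080000) = -0.221720
  f(a) × f(c) ≥ 0, new interval: [1.080000, 1.320000]

After 2 iteration(s), the approximation is c_2 = 1.080000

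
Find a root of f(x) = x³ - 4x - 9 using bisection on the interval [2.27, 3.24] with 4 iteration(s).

f(x) = x³ - 4x - 9
Initial interval: [2.27, 3.24]

Iteration 1:
  c_1 = (2.270000 + 3.240000)/2 = 2.755000
  f(c_1) = f(2.755000) = 0.890519
  f(a) × f(c) < 0, new interval: [2.270000, 2.755000]
Iteration 2:
  c_2 = (2.270000 + 2.755000)/2 = 2.512500
  f(c_2) = f(2.512500) = -3.189451
  f(a) × f(c) ≥ 0, new interval: [2.512500, 2.755000]
Iteration 3:
  c_3 = (2.512500 + 2.755000)/2 = 2.633750
  f(c_3) = f(2.633750) = -1.265627
  f(a) × f(c) ≥ 0, new interval: [2.633750, 2.755000]
Iteration 4:
  c_4 = (2.633750 + 2.755000)/2 = 2.694375
  f(c_4) = f(2.694375) = -0.217263
  f(a) × f(c) ≥ 0, new interval: [2.694375, 2.755000]

After 4 iteration(s), the approximation is c_4 = 2.694375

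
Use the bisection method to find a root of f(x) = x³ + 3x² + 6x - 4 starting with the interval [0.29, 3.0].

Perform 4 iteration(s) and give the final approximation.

f(x) = x³ + 3x² + 6x - 4
Initial interval: [0.29, 3.0]

Iteration 1:
  c_1 = (0.290000 + 3.000000)/2 = 1.645000
  f(c_1) = f(1.645000) = 18.439486
  f(a) × f(c) < 0, new interval: [0.290000, 1.645000]
Iteration 2:
  c_2 = (0.290000 + 1.645000)/2 = 0.967500
  f(c_2) = f(0.967500) = 5.518803
  f(a) × f(c) < 0, new interval: [0.290000, 0.967500]
Iteration 3:
  c_3 = (0.290000 + 0.967500)/2 = 0.628750
  f(c_3) = f(0.628750) = 1.207041
  f(a) × f(c) < 0, new interval: [0.290000, 0.628750]
Iteration 4:
  c_4 = (0.290000 + 0.628750)/2 = 0.459375
  f(c_4) = f(0.459375) = -0.513734
  f(a) × f(c) ≥ 0, new interval: [0.459375, 0.628750]

After 4 iteration(s), the approximation is c_4 = 0.459375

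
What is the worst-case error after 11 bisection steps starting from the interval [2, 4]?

Bisection error bound: |error| ≤ (b-a)/2^n
|error| ≤ (4 - 2)/2^11 = 2/2^11
|error| ≤ 0.0009765625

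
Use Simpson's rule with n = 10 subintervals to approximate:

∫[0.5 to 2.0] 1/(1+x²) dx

f(x) = 1/(1+x²)
a = 0.5, b = 2.0, n = 10
h = (b - a)/n = 0.150000

Simpson's rule: (h/3)[f(x₀) + 4f(x₁) + 2f(x₂) + ... + f(xₙ)]

x_0 = 0.5000, f(x_0) = 0.800000, coefficient = 1
x_1 = 0.6500, f(x_1) = 0.702988, coefficient = 4
x_2 = 0.8000, f(x_2) = 0.609756, coefficient = 2
x_3 = 0.9500, f(x_3) = 0.525624, coefficient = 4
x_4 = 1.1000, f(x_4) = 0.452489, coefficient = 2
x_5 = 1.2500, f(x_5) = 0.390244, coefficient = 4
x_6 = 1.4000, f(x_6) = 0.337838, coefficient = 2
x_7 = 1.5500, f(x_7) = 0.293902, coefficient = 4
x_8 = 1.7000, f(x_8) = 0.257069, coefficient = 2
x_9 = 1.8500, f(x_9) = 0.226116, coefficient = 4
x_10 = 2.0000, f(x_10) = 0.200000, coefficient = 1

I ≈ (0.150000/3) × 12.869799 = 0.643490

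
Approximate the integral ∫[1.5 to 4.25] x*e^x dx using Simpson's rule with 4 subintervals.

f(x) = x*e^x
a = 1.5, b = 4.25, n = 4
h = (b - a)/n = 0.687500

Simpson's rule: (h/3)[f(x₀) + 4f(x₁) + 2f(x₂) + ... + f(xₙ)]

x_0 = 1.5000, f(x_0) = 6.722534, coefficient = 1
x_1 = 2.1875, f(x_1) = 19.496975, coefficient = 4
x_2 = 2.8750, f(x_2) = 50.960594, coefficient = 2
x_3 = 3.5625, f(x_3) = 125.582454, coefficient = 4
x_4 = 4.2500, f(x_4) = 297.948002, coefficient = 1

I ≈ (0.687500/3) × 986.909441 = 226.166747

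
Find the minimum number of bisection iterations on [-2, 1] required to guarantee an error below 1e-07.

We need (b-a)/2^n ≤ 1e-07
(1 - (-2))/2^n ≤ 1e-07
3/2^n ≤ 1e-07
2^n ≥ 30000000
n ≥ log₂(30000000) = 24.84
n ≥ 25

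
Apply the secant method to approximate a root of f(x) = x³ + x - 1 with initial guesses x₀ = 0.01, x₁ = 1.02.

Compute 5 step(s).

f(x) = x³ + x - 1
x₀ = 0.01, x₁ = 1.02

Secant formula: x_{n+1} = x_n - f(x_n)(x_n - x_{n-1})/(f(x_n) - f(x_{n-1}))

Iteration 1:
  f(0.010000) = -0.989999
  f(1.020000) = 1.081208
  x_2 = 1.020000 - 1.081208×(1.020000 - 0.010000)/(1.081208 - (-0.989999))
       = 0.492761
Iteration 2:
  f(1.020000) = 1.081208
  f(0.492761) = -0.387589
  x_3 = 0.492761 - (-0.387589)×(0.492761 - 1.020000)/(-0.387589 - 1.081208)
       = 0.631890
Iteration 3:
  f(0.492761) = -0.387589
  f(0.631890) = -0.115805
  x_4 = 0.631890 - (-0.115805)×(0.631890 - 0.492761)/(-0.115805 - (-0.387589))
       = 0.691172
Iteration 4:
  f(0.631890) = -0.115805
  f(0.691172) = 0.021358
  x_5 = 0.691172 - 0.021358×(0.691172 - 0.631890)/(0.021358 - (-0.115805))
       = 0.681941
Iteration 5:
  f(0.691172) = 0.021358
  f(0.681941) = -0.000926
  x_6 = 0.681941 - (-0.000926)×(0.681941 - 0.691172)/(-0.000926 - 0.021358)
       = 0.682325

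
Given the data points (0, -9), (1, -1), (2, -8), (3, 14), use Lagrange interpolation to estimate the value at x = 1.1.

Lagrange interpolation formula:
P(x) = Σ yᵢ × Lᵢ(x)
where Lᵢ(x) = Π_{j≠i} (x - xⱼ)/(xᵢ - xⱼ)

L_0(1.1) = (1.1 - 1)/(0 - 1) × (1.1 - 2)/(0 - 2) × (1.1 - 3)/(0 - 3) = -0.028500
L_1(1.1) = (1.1 - 0)/(1 - 0) × (1.1 - 2)/(1 - 2) × (1.1 - 3)/(1 - 3) = 0.940500
L_2(1.1) = (1.1 - 0)/(2 - 0) × (1.1 - 1)/(2 - 1) × (1.1 - 3)/(2 - 3) = 0.104500
L_3(1.1) = (1.1 - 0)/(3 - 0) × (1.1 - 1)/(3 - 1) × (1.1 - 2)/(3 - 2) = -0.016500

P(1.1) = (-9)×L_0(1.1) + (-1)×L_1(1.1) + (-8)×L_2(1.1) + 14×L_3(1.1)
P(1.1) = -1.751000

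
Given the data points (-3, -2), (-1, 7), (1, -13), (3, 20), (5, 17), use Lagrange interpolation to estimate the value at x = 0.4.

Lagrange interpolation formula:
P(x) = Σ yᵢ × Lᵢ(x)
where Lᵢ(x) = Π_{j≠i} (x - xⱼ)/(xᵢ - xⱼ)

L_0(0.4) = (0.4 - (-1))/(-3 - (-1)) × (0.4 - 1)/(-3 - 1) × (0.4 - 3)/(-3 - 3) × (0.4 - 5)/(-3 - 5) = -0.026162
L_1(0.4) = (0.4 - (-3))/(-1 - (-3)) × (0.4 - 1)/(-1 - 1) × (0.4 - 3)/(-1 - 3) × (0.4 - 5)/(-1 - 5) = 0.254150
L_2(0.4) = (0.4 - (-3))/(1 - (-3)) × (0.4 - (-1))/(1 - (-1)) × (0.4 - 3)/(1 - 3) × (0.4 - 5)/(1 - 5) = 0.889525
L_3(0.4) = (0.4 - (-3))/(3 - (-3)) × (0.4 - (-1))/(3 - (-1)) × (0.4 - 1)/(3 - 1) × (0.4 - 5)/(3 - 5) = -0.136850
L_4(0.4) = (0.4 - (-3))/(5 - (-3)) × (0.4 - (-1))/(5 - (-1)) × (0.4 - 1)/(5 - 1) × (0.4 - 3)/(5 - 3) = 0.019337

P(0.4) = (-2)×L_0(0.4) + 7×L_1(0.4) + (-13)×L_2(0.4) + 20×L_3(0.4) + 17×L_4(0.4)
P(0.4) = -12.140712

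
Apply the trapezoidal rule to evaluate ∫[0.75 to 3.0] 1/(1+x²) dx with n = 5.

f(x) = 1/(1+x²)
a = 0.75, b = 3.0, n = 5
h = (b - a)/n = 0.450000

Trapezoidal rule: (h/2)[f(x₀) + 2f(x₁) + 2f(x₂) + ... + f(xₙ)]

x_0 = 0.7500, f(x_0) = 0.640000, coefficient = 1
x_1 = 1.2000, f(x_1) = 0.409836, coefficient = 2
x_2 = 1.6500, f(x_2) = 0.268637, coefficient = 2
x_3 = 2.1000, f(x_3) = 0.184843, coefficient = 2
x_4 = 2.5500, f(x_4) = 0.133289, coefficient = 2
x_5 = 3.0000, f(x_5) = 0.100000, coefficient = 1

I ≈ (0.450000/2) × 2.733209 = 0.614972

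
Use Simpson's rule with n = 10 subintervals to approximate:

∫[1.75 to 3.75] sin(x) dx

f(x) = sin(x)
a = 1.75, b = 3.75, n = 10
h = (b - a)/n = 0.200000

Simpson's rule: (h/3)[f(x₀) + 4f(x₁) + 2f(x₂) + ... + f(xₙ)]

x_0 = 1.7500, f(x_0) = 0.983986, coefficient = 1
x_1 = 1.9500, f(x_1) = 0.928960, coefficient = 4
x_2 = 2.1500, f(x_2) = 0.836899, coefficient = 2
x_3 = 2.3500, f(x_3) = 0.711473, coefficient = 4
x_4 = 2.5500, f(x_4) = 0.557684, coefficient = 2
x_5 = 2.7500, f(x_5) = 0.381661, coefficient = 4
x_6 = 2.9500, f(x_6) = 0.190423, coefficient = 2
x_7 = 3.1500, f(x_7) = -0.008407, coefficient = 4
x_8 = 3.3500, f(x_8) = -0.206902, coefficient = 2
x_9 = 3.5500, f(x_9) = -0.397148, coefficient = 4
x_10 = 3.7500, f(x_10) = -0.571561, coefficient = 1

I ≈ (0.200000/3) × 9.634786 = 0.642319
Exact value: 0.642313
Error: 0.000006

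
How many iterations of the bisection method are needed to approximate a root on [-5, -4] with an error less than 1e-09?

We need (b-a)/2^n ≤ 1e-09
(-4 - (-5))/2^n ≤ 1e-09
1/2^n ≤ 1e-09
2^n ≥ 1000000000
n ≥ log₂(1000000000) = 29.90
n ≥ 30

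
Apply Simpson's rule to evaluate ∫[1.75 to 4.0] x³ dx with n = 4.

f(x) = x³
a = 1.75, b = 4.0, n = 4
h = (b - a)/n = 0.562500

Simpson's rule: (h/3)[f(x₀) + 4f(x₁) + 2f(x₂) + ... + f(xₙ)]

x_0 = 1.7500, f(x_0) = 5.359375, coefficient = 1
x_1 = 2.3125, f(x_1) = 12.366455, coefficient = 4
x_2 = 2.8750, f(x_2) = 23.763672, coefficient = 2
x_3 = 3.4375, f(x_3) = 40.618896, coefficient = 4
x_4 = 4.0000, f(x_4) = 64.000000, coefficient = 1

I ≈ (0.562500/3) × 328.828125 = 61.655273
Exact value: 61.655273
Error: 0.000000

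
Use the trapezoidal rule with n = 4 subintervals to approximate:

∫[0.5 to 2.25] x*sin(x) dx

f(x) = x*sin(x)
a = 0.5, b = 2.25, n = 4
h = (b - a)/n = 0.437500

Trapezoidal rule: (h/2)[f(x₀) + 2f(x₁) + 2f(x₂) + ... + f(xₙ)]

x_0 = 0.5000, f(x_0) = 0.239713, coefficient = 1
x_1 = 0.9375, f(x_1) = 0.755701, coefficient = 2
x_2 = 1.3750, f(x_2) = 1.348728, coefficient = 2
x_3 = 1.8125, f(x_3) = 1.759814, coefficient = 2
x_4 = 2.2500, f(x_4) = 1.750665, coefficient = 1

I ≈ (0.437500/2) × 9.718862 = 2.126001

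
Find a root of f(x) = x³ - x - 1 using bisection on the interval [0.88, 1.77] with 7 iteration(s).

f(x) = x³ - x - 1
Initial interval: [0.88, 1.77]

Iteration 1:
  c_1 = (0.880000 + 1.770000)/2 = 1.325000
  f(c_1) = f(1.325000) = 0.001203
  f(a) × f(c) < 0, new interval: [0.880000, 1.325000]
Iteration 2:
  c_2 = (0.880000 + 1.325000)/2 = 1.102500
  f(c_2) = f(1.102500) = -0.762404
  f(a) × f(c) ≥ 0, new interval: [1.102500, 1.325000]
Iteration 3:
  c_3 = (1.102500 + 1.325000)/2 = 1.213750
  f(c_3) = f(1.213750) = -0.425667
  f(a) × f(c) ≥ 0, new interval: [1.213750, 1.325000]
Iteration 4:
  c_4 = (1.213750 + 1.325000)/2 = 1.269375
  f(c_4) = f(1.269375) = -0.224015
  f(a) × f(c) ≥ 0, new interval: [1.269375, 1.325000]
Iteration 5:
  c_5 = (1.269375 + 1.325000)/2 = 1.297188
  f(c_5) = f(1.297188) = -0.114416
  f(a) × f(c) ≥ 0, new interval: [1.297188, 1.325000]
Iteration 6:
  c_6 = (1.297188 + 1.325000)/2 = 1.311094
  f(c_6) = f(1.311094) = -0.057367
  f(a) × f(c) ≥ 0, new interval: [1.311094, 1.325000]
Iteration 7:
  c_7 = (1.311094 + 1.325000)/2 = 1.318047
  f(c_7) = f(1.318047) = -0.028273
  f(a) × f(c) ≥ 0, new interval: [1.318047, 1.325000]

After 7 iteration(s), the approximation is c_7 = 1.318047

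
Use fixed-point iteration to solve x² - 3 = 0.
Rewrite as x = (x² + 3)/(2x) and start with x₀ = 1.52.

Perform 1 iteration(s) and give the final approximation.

Equation: x² - 3 = 0
Fixed-point form: x = (x² + 3)/(2x)
x₀ = 1.52

x_1 = g(1.520000) = 1.746842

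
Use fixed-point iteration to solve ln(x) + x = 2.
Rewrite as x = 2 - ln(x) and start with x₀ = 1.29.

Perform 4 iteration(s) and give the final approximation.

Equation: ln(x) + x = 2
Fixed-point form: x = 2 - ln(x)
x₀ = 1.29

x_1 = g(1.290000) = 1.745358
x_2 = g(1.745358) = 1.443040
x_3 = g(1.443040) = 1.633248
x_4 = g(1.633248) = 1.509430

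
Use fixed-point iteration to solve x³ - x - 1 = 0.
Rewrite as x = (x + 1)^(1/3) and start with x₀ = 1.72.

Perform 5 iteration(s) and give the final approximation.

Equation: x³ - x - 1 = 0
Fixed-point form: x = (x + 1)^(1/3)
x₀ = 1.72

x_1 = g(1.720000) = 1.395906
x_2 = g(1.395906) = 1.338104
x_3 = g(1.338104) = 1.327256
x_4 = g(1.327256) = 1.325200
x_5 = g(1.325200) = 1.324809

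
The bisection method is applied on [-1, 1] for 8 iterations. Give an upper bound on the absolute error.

Bisection error bound: |error| ≤ (b-a)/2^n
|error| ≤ (1 - (-1))/2^8 = 2/2^8
|error| ≤ 0.0078125000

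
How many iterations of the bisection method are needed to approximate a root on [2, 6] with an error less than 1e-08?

We need (b-a)/2^n ≤ 1e-08
(6 - 2)/2^n ≤ 1e-08
4/2^n ≤ 1e-08
2^n ≥ 400000000
n ≥ log₂(400000000) = 28.58
n ≥ 29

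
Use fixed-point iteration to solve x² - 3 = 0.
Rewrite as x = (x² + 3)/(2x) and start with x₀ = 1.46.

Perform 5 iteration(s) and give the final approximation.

Equation: x² - 3 = 0
Fixed-point form: x = (x² + 3)/(2x)
x₀ = 1.46

x_1 = g(1.460000) = 1.757397
x_2 = g(1.757397) = 1.732234
x_3 = g(1.732234) = 1.732051
x_4 = g(1.732051) = 1.732051
x_5 = g(1.732051) = 1.732051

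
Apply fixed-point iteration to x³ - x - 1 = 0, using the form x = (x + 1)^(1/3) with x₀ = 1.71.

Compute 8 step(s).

Equation: x³ - x - 1 = 0
Fixed-point form: x = (x + 1)^(1/3)
x₀ = 1.71

x_1 = g(1.710000) = 1.394194
x_2 = g(1.394194) = 1.337785
x_3 = g(1.337785) = 1.327195
x_4 = g(1.327195) = 1.325188
x_5 = g(1.325188) = 1.324807
x_6 = g(1.324807) = 1.324735
x_7 = g(1.324735) = 1.324721
x_8 = g(1.324721) = 1.324719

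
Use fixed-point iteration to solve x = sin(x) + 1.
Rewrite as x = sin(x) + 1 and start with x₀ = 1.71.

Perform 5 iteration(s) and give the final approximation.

Equation: x = sin(x) + 1
Fixed-point form: x = sin(x) + 1
x₀ = 1.71

x_1 = g(1.710000) = 1.990327
x_2 = g(1.990327) = 1.913280
x_3 = g(1.913280) = 1.941923
x_4 = g(1.941923) = 1.931919
x_5 = g(1.931919) = 1.935501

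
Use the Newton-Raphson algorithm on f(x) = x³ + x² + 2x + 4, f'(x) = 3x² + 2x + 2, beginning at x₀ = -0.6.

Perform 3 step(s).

f(x) = x³ + x² + 2x + 4
f'(x) = 3x² + 2x + 2
x₀ = -0.6

Newton-Raphson formula: x_{n+1} = x_n - f(x_n)/f'(x_n)

Iteration 1:
  f(-0.600000) = 2.944000
  f'(-0.600000) = 1.880000
  x_1 = -0.600000 - 2.944000/1.880000 = -2.165957
Iteration 2:
  f(-2.165957) = -5.801855
  f'(-2.165957) = 11.742200
  x_2 = -2.165957 - (-5.801855)/11.742200 = -1.671855
Iteration 3:
  f(-1.671855) = -1.221608
  f'(-1.671855) = 7.041584
  x_3 = -1.671855 - (-1.221608)/7.041584 = -1.498370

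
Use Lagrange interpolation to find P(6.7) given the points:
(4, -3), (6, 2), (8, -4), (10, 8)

Lagrange interpolation formula:
P(x) = Σ yᵢ × Lᵢ(x)
where Lᵢ(x) = Π_{j≠i} (x - xⱼ)/(xᵢ - xⱼ)

L_0(6.7) = (6.7 - 6)/(4 - 6) × (6.7 - 8)/(4 - 8) × (6.7 - 10)/(4 - 10) = -0.062563
L_1(6.7) = (6.7 - 4)/(6 - 4) × (6.7 - 8)/(6 - 8) × (6.7 - 10)/(6 - 10) = 0.723937
L_2(6.7) = (6.7 - 4)/(8 - 4) × (6.7 - 6)/(8 - 6) × (6.7 - 10)/(8 - 10) = 0.389813
L_3(6.7) = (6.7 - 4)/(10 - 4) × (6.7 - 6)/(10 - 6) × (6.7 - 8)/(10 - 8) = -0.051188

P(6.7) = (-3)×L_0(6.7) + 2×L_1(6.7) + (-4)×L_2(6.7) + 8×L_3(6.7)
P(6.7) = -0.333188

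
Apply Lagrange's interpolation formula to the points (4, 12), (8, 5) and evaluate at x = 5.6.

Lagrange interpolation formula:
P(x) = Σ yᵢ × Lᵢ(x)
where Lᵢ(x) = Π_{j≠i} (x - xⱼ)/(xᵢ - xⱼ)

L_0(5.6) = (5.6 - 8)/(4 - 8) = 0.600000
L_1(5.6) = (5.6 - 4)/(8 - 4) = 0.400000

P(5.6) = 12×L_0(5.6) + 5×L_1(5.6)
P(5.6) = 9.200000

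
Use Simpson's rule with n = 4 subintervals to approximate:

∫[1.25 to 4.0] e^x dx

f(x) = e^x
a = 1.25, b = 4.0, n = 4
h = (b - a)/n = 0.687500

Simpson's rule: (h/3)[f(x₀) + 4f(x₁) + 2f(x₂) + ... + f(xₙ)]

x_0 = 1.2500, f(x_0) = 3.490343, coefficient = 1
x_1 = 1.9375, f(x_1) = 6.941376, coefficient = 4
x_2 = 2.6250, f(x_2) = 13.804574, coefficient = 2
x_3 = 3.3125, f(x_3) = 27.453674, coefficient = 4
x_4 = 4.0000, f(x_4) = 54.598150, coefficient = 1

I ≈ (0.687500/3) × 223.277840 = 51.167838
Exact value: 51.107807
Error: 0.060031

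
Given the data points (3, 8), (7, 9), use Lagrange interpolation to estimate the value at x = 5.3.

Lagrange interpolation formula:
P(x) = Σ yᵢ × Lᵢ(x)
where Lᵢ(x) = Π_{j≠i} (x - xⱼ)/(xᵢ - xⱼ)

L_0(5.3) = (5.3 - 7)/(3 - 7) = 0.425000
L_1(5.3) = (5.3 - 3)/(7 - 3) = 0.575000

P(5.3) = 8×L_0(5.3) + 9×L_1(5.3)
P(5.3) = 8.575000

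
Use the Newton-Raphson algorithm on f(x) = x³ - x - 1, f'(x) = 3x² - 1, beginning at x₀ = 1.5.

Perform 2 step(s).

f(x) = x³ - x - 1
f'(x) = 3x² - 1
x₀ = 1.5

Newton-Raphson formula: x_{n+1} = x_n - f(x_n)/f'(x_n)

Iteration 1:
  f(1.500000) = 0.875000
  f'(1.500000) = 5.750000
  x_1 = 1.500000 - 0.875000/5.750000 = 1.347826
Iteration 2:
  f(1.347826) = 0.100682
  f'(1.347826) = 4.449905
  x_2 = 1.347826 - 0.100682/4.449905 = 1.325200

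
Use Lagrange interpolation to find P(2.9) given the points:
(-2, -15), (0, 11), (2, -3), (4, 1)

Lagrange interpolation formula:
P(x) = Σ yᵢ × Lᵢ(x)
where Lᵢ(x) = Π_{j≠i} (x - xⱼ)/(xᵢ - xⱼ)

L_0(2.9) = (2.9 - 0)/(-2 - 0) × (2.9 - 2)/(-2 - 2) × (2.9 - 4)/(-2 - 4) = 0.059813
L_1(2.9) = (2.9 - (-2))/(0 - (-2)) × (2.9 - 2)/(0 - 2) × (2.9 - 4)/(0 - 4) = -0.303188
L_2(2.9) = (2.9 - (-2))/(2 - (-2)) × (2.9 - 0)/(2 - 0) × (2.9 - 4)/(2 - 4) = 0.976938
L_3(2.9) = (2.9 - (-2))/(4 - (-2)) × (2.9 - 0)/(4 - 0) × (2.9 - 2)/(4 - 2) = 0.266437

P(2.9) = (-15)×L_0(2.9) + 11×L_1(2.9) + (-3)×L_2(2.9) + 1×L_3(2.9)
P(2.9) = -6.896625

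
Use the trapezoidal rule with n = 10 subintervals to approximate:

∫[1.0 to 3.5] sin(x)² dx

f(x) = sin(x)²
a = 1.0, b = 3.5, n = 10
h = (b - a)/n = 0.250000

Trapezoidal rule: (h/2)[f(x₀) + 2f(x₁) + 2f(x₂) + ... + f(xₙ)]

x_0 = 1.0000, f(x_0) = 0.708073, coefficient = 1
x_1 = 1.2500, f(x_1) = 0.900572, coefficient = 2
x_2 = 1.5000, f(x_2) = 0.994996, coefficient = 2
x_3 = 1.7500, f(x_3) = 0.968228, coefficient = 2
x_4 = 2.0000, f(x_4) = 0.826822, coefficient = 2
x_5 = 2.2500, f(x_5) = 0.605398, coefficient = 2
x_6 = 2.5000, f(x_6) = 0.358169, coefficient = 2
x_7 = 2.7500, f(x_7) = 0.145665, coefficient = 2
x_8 = 3.0000, f(x_8) = 0.019915, coefficient = 2
x_9 = 3.2500, f(x_9) = 0.011706, coefficient = 2
x_10 = 3.5000, f(x_10) = 0.123049, coefficient = 1

I ≈ (0.250000/2) × 10.494065 = 1.311758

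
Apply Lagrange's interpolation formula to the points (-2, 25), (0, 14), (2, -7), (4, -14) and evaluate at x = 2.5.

Lagrange interpolation formula:
P(x) = Σ yᵢ × Lᵢ(x)
where Lᵢ(x) = Π_{j≠i} (x - xⱼ)/(xᵢ - xⱼ)

L_0(2.5) = (2.5 - 0)/(-2 - 0) × (2.5 - 2)/(-2 - 2) × (2.5 - 4)/(-2 - 4) = 0.039062
L_1(2.5) = (2.5 - (-2))/(0 - (-2)) × (2.5 - 2)/(0 - 2) × (2.5 - 4)/(0 - 4) = -0.210938
L_2(2.5) = (2.5 - (-2))/(2 - (-2)) × (2.5 - 0)/(2 - 0) × (2.5 - 4)/(2 - 4) = 1.054688
L_3(2.5) = (2.5 - (-2))/(4 - (-2)) × (2.5 - 0)/(4 - 0) × (2.5 - 2)/(4 - 2) = 0.117188

P(2.5) = 25×L_0(2.5) + 14×L_1(2.5) + (-7)×L_2(2.5) + (-14)×L_3(2.5)
P(2.5) = -11.000000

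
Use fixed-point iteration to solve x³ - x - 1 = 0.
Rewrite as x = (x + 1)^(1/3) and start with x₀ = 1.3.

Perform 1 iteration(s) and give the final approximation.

Equation: x³ - x - 1 = 0
Fixed-point form: x = (x + 1)^(1/3)
x₀ = 1.3

x_1 = g(1.300000) = 1.320006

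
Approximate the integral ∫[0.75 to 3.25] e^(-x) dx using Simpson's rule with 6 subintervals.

f(x) = e^(-x)
a = 0.75, b = 3.25, n = 6
h = (b - a)/n = 0.416667

Simpson's rule: (h/3)[f(x₀) + 4f(x₁) + 2f(x₂) + ... + f(xₙ)]

x_0 = 0.7500, f(x_0) = 0.472367, coefficient = 1
x_1 = 1.1667, f(x_1) = 0.311403, coefficient = 4
x_2 = 1.5833, f(x_2) = 0.205290, coefficient = 2
x_3 = 2.0000, f(x_3) = 0.135335, coefficient = 4
x_4 = 2.4167, f(x_4) = 0.089219, coefficient = 2
x_5 = 2.8333, f(x_5) = 0.058816, coefficient = 4
x_6 = 3.2500, f(x_6) = 0.038774, coefficient = 1

I ≈ (0.416667/3) × 3.122377 = 0.433663
Exact value: 0.433592
Error: 0.000071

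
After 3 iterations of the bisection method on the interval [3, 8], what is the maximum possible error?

Bisection error bound: |error| ≤ (b-a)/2^n
|error| ≤ (8 - 3)/2^3 = 5/2^3
|error| ≤ 0.6250000000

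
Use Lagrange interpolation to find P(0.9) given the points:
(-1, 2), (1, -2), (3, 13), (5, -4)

Lagrange interpolation formula:
P(x) = Σ yᵢ × Lᵢ(x)
where Lᵢ(x) = Π_{j≠i} (x - xⱼ)/(xᵢ - xⱼ)

L_0(0.9) = (0.9 - 1)/(-1 - 1) × (0.9 - 3)/(-1 - 3) × (0.9 - 5)/(-1 - 5) = 0.017937
L_1(0.9) = (0.9 - (-1))/(1 - (-1)) × (0.9 - 3)/(1 - 3) × (0.9 - 5)/(1 - 5) = 1.022437
L_2(0.9) = (0.9 - (-1))/(3 - (-1)) × (0.9 - 1)/(3 - 1) × (0.9 - 5)/(3 - 5) = -0.048687
L_3(0.9) = (0.9 - (-1))/(5 - (-1)) × (0.9 - 1)/(5 - 1) × (0.9 - 3)/(5 - 3) = 0.008312

P(0.9) = 2×L_0(0.9) + (-2)×L_1(0.9) + 13×L_2(0.9) + (-4)×L_3(0.9)
P(0.9) = -2.675187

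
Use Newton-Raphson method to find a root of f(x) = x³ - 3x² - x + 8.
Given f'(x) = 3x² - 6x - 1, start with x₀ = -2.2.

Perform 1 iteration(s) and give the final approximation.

f(x) = x³ - 3x² - x + 8
f'(x) = 3x² - 6x - 1
x₀ = -2.2

Newton-Raphson formula: x_{n+1} = x_n - f(x_n)/f'(x_n)

Iteration 1:
  f(-2.200000) = -14.968000
  f'(-2.200000) = 26.720000
  x_1 = -2.200000 - (-14.968000)/26.720000 = -1.639820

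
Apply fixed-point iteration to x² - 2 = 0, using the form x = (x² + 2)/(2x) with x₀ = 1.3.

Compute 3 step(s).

Equation: x² - 2 = 0
Fixed-point form: x = (x² + 2)/(2x)
x₀ = 1.3

x_1 = g(1.300000) = 1.419231
x_2 = g(1.419231) = 1.414222
x_3 = g(1.414222) = 1.414214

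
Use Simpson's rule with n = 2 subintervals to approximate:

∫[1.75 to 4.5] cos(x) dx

f(x) = cos(x)
a = 1.75, b = 4.5, n = 2
h = (b - a)/n = 1.375000

Simpson's rule: (h/3)[f(x₀) + 4f(x₁) + 2f(x₂) + ... + f(xₙ)]

x_0 = 1.7500, f(x_0) = -0.178246, coefficient = 1
x_1 = 3.1250, f(x_1) = -0.999862, coefficient = 4
x_2 = 4.5000, f(x_2) = -0.210796, coefficient = 1

I ≈ (1.375000/3) × -4.388491 = -2.011392
Exact value: -1.961516
Error: 0.049876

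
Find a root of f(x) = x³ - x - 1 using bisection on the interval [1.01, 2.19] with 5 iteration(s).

f(x) = x³ - x - 1
Initial interval: [1.01, 2.19]

Iteration 1:
  c_1 = (1.010000 + 2.190000)/2 = 1.600000
  f(c_1) = f(1.600000) = 1.496000
  f(a) × f(c) < 0, new interval: [1.010000, 1.600000]
Iteration 2:
  c_2 = (1.010000 + 1.600000)/2 = 1.305000
  f(c_2) = f(1.305000) = -0.082552
  f(a) × f(c) ≥ 0, new interval: [1.305000, 1.600000]
Iteration 3:
  c_3 = (1.305000 + 1.600000)/2 = 1.452500
  f(c_3) = f(1.452500) = 0.611921
  f(a) × f(c) < 0, new interval: [1.305000, 1.452500]
Iteration 4:
  c_4 = (1.305000 + 1.452500)/2 = 1.378750
  f(c_4) = f(1.378750) = 0.242187
  f(a) × f(c) < 0, new interval: [1.305000, 1.378750]
Iteration 5:
  c_5 = (1.305000 + 1.378750)/2 = 1.341875
  f(c_5) = f(1.341875) = 0.074343
  f(a) × f(c) < 0, new interval: [1.305000, 1.341875]

After 5 iteration(s), the approximation is c_5 = 1.341875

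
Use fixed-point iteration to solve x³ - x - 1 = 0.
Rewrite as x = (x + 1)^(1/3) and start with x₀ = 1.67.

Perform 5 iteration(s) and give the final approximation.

Equation: x³ - x - 1 = 0
Fixed-point form: x = (x + 1)^(1/3)
x₀ = 1.67

x_1 = g(1.670000) = 1.387300
x_2 = g(1.387300) = 1.336500
x_3 = g(1.336500) = 1.326952
x_4 = g(1.326952) = 1.325142
x_5 = g(1.325142) = 1.324799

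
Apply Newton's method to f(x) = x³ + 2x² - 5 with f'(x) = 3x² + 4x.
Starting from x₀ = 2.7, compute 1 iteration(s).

f(x) = x³ + 2x² - 5
f'(x) = 3x² + 4x
x₀ = 2.7

Newton-Raphson formula: x_{n+1} = x_n - f(x_n)/f'(x_n)

Iteration 1:
  f(2.700000) = 29.263000
  f'(2.700000) = 32.670000
  x_1 = 2.700000 - 29.263000/32.670000 = 1.804285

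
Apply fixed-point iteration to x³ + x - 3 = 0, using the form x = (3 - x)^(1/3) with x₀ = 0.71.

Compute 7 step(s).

Equation: x³ + x - 3 = 0
Fixed-point form: x = (3 - x)^(1/3)
x₀ = 0.71

x_1 = g(0.710000) = 1.318090
x_2 = g(1.318090) = 1.189235
x_3 = g(1.189235) = 1.218861
x_4 = g(1.218861) = 1.212177
x_5 = g(1.212177) = 1.213691
x_6 = g(1.213691) = 1.213348
x_7 = g(1.213348) = 1.213426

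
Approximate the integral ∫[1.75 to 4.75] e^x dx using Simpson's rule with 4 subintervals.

f(x) = e^x
a = 1.75, b = 4.75, n = 4
h = (b - a)/n = 0.750000

Simpson's rule: (h/3)[f(x₀) + 4f(x₁) + 2f(x₂) + ... + f(xₙ)]

x_0 = 1.7500, f(x_0) = 5.754603, coefficient = 1
x_1 = 2.5000, f(x_1) = 12.182494, coefficient = 4
x_2 = 3.2500, f(x_2) = 25.790340, coefficient = 2
x_3 = 4.0000, f(x_3) = 54.598150, coefficient = 4
x_4 = 4.7500, f(x_4) = 115.584285, coefficient = 1

I ≈ (0.750000/3) × 440.042143 = 110.010536
Exact value: 109.829682
Error: 0.180854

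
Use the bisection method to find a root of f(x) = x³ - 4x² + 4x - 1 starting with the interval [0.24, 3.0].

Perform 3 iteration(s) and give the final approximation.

f(x) = x³ - 4x² + 4x - 1
Initial interval: [0.24, 3.0]

Iteration 1:
  c_1 = (0.240000 + 3.000000)/2 = 1.620000
  f(c_1) = f(1.620000) = -0.766072
  f(a) × f(c) ≥ 0, new interval: [1.620000, 3.000000]
Iteration 2:
  c_2 = (1.620000 + 3.000000)/2 = 2.310000
  f(c_2) = f(2.310000) = -0.778009
  f(a) × f(c) ≥ 0, new interval: [2.310000, 3.000000]
Iteration 3:
  c_3 = (2.310000 + 3.000000)/2 = 2.655000
  f(c_3) = f(2.655000) = 0.139061
  f(a) × f(c) < 0, new interval: [2.310000, 2.655000]

After 3 iteration(s), the approximation is c_3 = 2.655000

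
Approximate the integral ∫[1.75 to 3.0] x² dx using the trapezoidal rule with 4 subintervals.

f(x) = x²
a = 1.75, b = 3.0, n = 4
h = (b - a)/n = 0.312500

Trapezoidal rule: (h/2)[f(x₀) + 2f(x₁) + 2f(x₂) + ... + f(xₙ)]

x_0 = 1.7500, f(x_0) = 3.062500, coefficient = 1
x_1 = 2.0625, f(x_1) = 4.253906, coefficient = 2
x_2 = 2.3750, f(x_2) = 5.640625, coefficient = 2
x_3 = 2.6875, f(x_3) = 7.222656, coefficient = 2
x_4 = 3.0000, f(x_4) = 9.000000, coefficient = 1

I ≈ (0.312500/2) × 46.296875 = 7.233887
Exact value: 7.213542
Error: 0.020345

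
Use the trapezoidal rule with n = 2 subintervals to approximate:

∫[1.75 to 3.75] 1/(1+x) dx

f(x) = 1/(1+x)
a = 1.75, b = 3.75, n = 2
h = (b - a)/n = 1.000000

Trapezoidal rule: (h/2)[f(x₀) + 2f(x₁) + 2f(x₂) + ... + f(xₙ)]

x_0 = 1.7500, f(x_0) = 0.363636, coefficient = 1
x_1 = 2.7500, f(x_1) = 0.266667, coefficient = 2
x_2 = 3.7500, f(x_2) = 0.210526, coefficient = 1

I ≈ (1.000000/2) × 1.107496 = 0.553748
Exact value: 0.546544
Error: 0.007204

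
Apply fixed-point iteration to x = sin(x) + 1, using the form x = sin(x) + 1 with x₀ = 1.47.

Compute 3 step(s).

Equation: x = sin(x) + 1
Fixed-point form: x = sin(x) + 1
x₀ = 1.47

x_1 = g(1.470000) = 1.994924
x_2 = g(1.994924) = 1.911398
x_3 = g(1.911398) = 1.942554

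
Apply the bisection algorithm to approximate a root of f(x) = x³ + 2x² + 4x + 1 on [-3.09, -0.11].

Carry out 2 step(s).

f(x) = x³ + 2x² + 4x + 1
Initial interval: [-3.09, -0.11]

Iteration 1:
  c_1 = (-3.090000 + (-0.110000))/2 = -1.600000
  f(c_1) = f(-1.600000) = -4.376000
  f(a) × f(c) ≥ 0, new interval: [-1.600000, -0.110000]
Iteration 2:
  c_2 = (-1.600000 + (-0.110000))/2 = -0.855000
  f(c_2) = f(-0.855000) = -1.582976
  f(a) × f(c) ≥ 0, new interval: [-0.855000, -0.110000]

After 2 iteration(s), the approximation is c_2 = -0.855000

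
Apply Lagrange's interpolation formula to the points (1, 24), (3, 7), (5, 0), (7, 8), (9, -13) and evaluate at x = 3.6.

Lagrange interpolation formula:
P(x) = Σ yᵢ × Lᵢ(x)
where Lᵢ(x) = Π_{j≠i} (x - xⱼ)/(xᵢ - xⱼ)

L_0(3.6) = (3.6 - 3)/(1 - 3) × (3.6 - 5)/(1 - 5) × (3.6 - 7)/(1 - 7) × (3.6 - 9)/(1 - 9) = -0.040163
L_1(3.6) = (3.6 - 1)/(3 - 1) × (3.6 - 5)/(3 - 5) × (3.6 - 7)/(3 - 7) × (3.6 - 9)/(3 - 9) = 0.696150
L_2(3.6) = (3.6 - 1)/(5 - 1) × (3.6 - 3)/(5 - 3) × (3.6 - 7)/(5 - 7) × (3.6 - 9)/(5 - 9) = 0.447525
L_3(3.6) = (3.6 - 1)/(7 - 1) × (3.6 - 3)/(7 - 3) × (3.6 - 5)/(7 - 5) × (3.6 - 9)/(7 - 9) = -0.122850
L_4(3.6) = (3.6 - 1)/(9 - 1) × (3.6 - 3)/(9 - 3) × (3.6 - 5)/(9 - 5) × (3.6 - 7)/(9 - 7) = 0.019338

P(3.6) = 24×L_0(3.6) + 7×L_1(3.6) + 0×L_2(3.6) + 8×L_3(3.6) + (-13)×L_4(3.6)
P(3.6) = 2.674962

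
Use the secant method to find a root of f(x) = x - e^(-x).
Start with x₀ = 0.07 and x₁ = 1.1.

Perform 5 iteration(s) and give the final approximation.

f(x) = x - e^(-x)
x₀ = 0.07, x₁ = 1.1

Secant formula: x_{n+1} = x_n - f(x_n)(x_n - x_{n-1})/(f(x_n) - f(x_{n-1}))

Iteration 1:
  f(0.070000) = -0.862394
  f(1.100000) = 0.767129
  x_2 = 1.100000 - 0.767129×(1.100000 - 0.070000)/(0.767129 - (-0.862394))
       = 0.615108
Iteration 2:
  f(1.100000) = 0.767129
  f(0.615108) = 0.074525
  x_3 = 0.615108 - 0.074525×(0.615108 - 1.100000)/(0.074525 - 0.767129)
       = 0.562933
Iteration 3:
  f(0.615108) = 0.074525
  f(0.562933) = -0.006604
  x_4 = 0.562933 - (-0.006604)×(0.562933 - 0.615108)/(-0.006604 - 0.074525)
       = 0.567180
Iteration 4:
  f(0.562933) = -0.006604
  f(0.567180) = 0.000057
  x_5 = 0.567180 - 0.000057×(0.567180 - 0.562933)/(0.000057 - (-0.006604))
       = 0.567143
Iteration 5:
  f(0.567180) = 0.000057
  f(0.567143) = 0.000000
  x_6 = 0.567143 - 0.000000×(0.567143 - 0.567180)/(0.000000 - 0.000057)
       = 0.567143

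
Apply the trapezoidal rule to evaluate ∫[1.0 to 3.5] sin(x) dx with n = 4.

f(x) = sin(x)
a = 1.0, b = 3.5, n = 4
h = (b - a)/n = 0.625000

Trapezoidal rule: (h/2)[f(x₀) + 2f(x₁) + 2f(x₂) + ... + f(xₙ)]

x_0 = 1.0000, f(x_0) = 0.841471, coefficient = 1
x_1 = 1.6250, f(x_1) = 0.998531, coefficient = 2
x_2 = 2.2500, f(x_2) = 0.778073, coefficient = 2
x_3 = 2.8750, f(x_3) = 0.263446, coefficient = 2
x_4 = 3.5000, f(x_4) = -0.350783, coefficient = 1

I ≈ (0.625000/2) × 4.570789 = 1.428372
Exact value: 1.476759
Error: 0.048387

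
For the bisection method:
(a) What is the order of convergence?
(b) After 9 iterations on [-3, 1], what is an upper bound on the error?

(a) Bisection has linear (order 1) convergence; the error is halved each step.

(b) Error bound = (b-a)/2^n = (1 - (-3))/2^{9}
    = 4/2^{9}

(a) 1 (linear); (b) error ≤ 7.81e-03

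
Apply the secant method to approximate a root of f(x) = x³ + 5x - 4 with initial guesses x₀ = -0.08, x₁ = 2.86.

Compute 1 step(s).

f(x) = x³ + 5x - 4
x₀ = -0.08, x₁ = 2.86

Secant formula: x_{n+1} = x_n - f(x_n)(x_n - x_{n-1})/(f(x_n) - f(x_{n-1}))

Iteration 1:
  f(-0.080000) = -4.400512
  f(2.860000) = 33.693656
  x_2 = 2.860000 - 33.693656×(2.860000 - (-0.080000))/(33.693656 - (-4.400512))
       = 0.259619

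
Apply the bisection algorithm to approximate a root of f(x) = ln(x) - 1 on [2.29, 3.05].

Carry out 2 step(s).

f(x) = ln(x) - 1
Initial interval: [2.29, 3.05]

Iteration 1:
  c_1 = (2.290000 + 3.050000)/2 = 2.670000
  f(c_1) = f(2.670000) = -0.017922
  f(a) × f(c) ≥ 0, new interval: [2.670000, 3.050000]
Iteration 2:
  c_2 = (2.670000 + 3.050000)/2 = 2.860000
  f(c_2) = f(2.860000) = 0.050822
  f(a) × f(c) < 0, new interval: [2.670000, 2.860000]

After 2 iteration(s), the approximation is c_2 = 2.860000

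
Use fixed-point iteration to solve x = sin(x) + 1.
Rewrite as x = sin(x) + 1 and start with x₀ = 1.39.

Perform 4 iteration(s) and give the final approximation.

Equation: x = sin(x) + 1
Fixed-point form: x = sin(x) + 1
x₀ = 1.39

x_1 = g(1.390000) = 1.983701
x_2 = g(1.983701) = 1.915959
x_3 = g(1.915959) = 1.941020
x_4 = g(1.941020) = 1.932246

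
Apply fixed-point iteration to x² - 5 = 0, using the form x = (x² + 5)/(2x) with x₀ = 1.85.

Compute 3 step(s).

Equation: x² - 5 = 0
Fixed-point form: x = (x² + 5)/(2x)
x₀ = 1.85

x_1 = g(1.850000) = 2.276351
x_2 = g(2.276351) = 2.236424
x_3 = g(2.236424) = 2.236068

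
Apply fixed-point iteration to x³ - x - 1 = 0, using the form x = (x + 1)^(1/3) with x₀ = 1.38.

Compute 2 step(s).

Equation: x³ - x - 1 = 0
Fixed-point form: x = (x + 1)^(1/3)
x₀ = 1.38

x_1 = g(1.380000) = 1.335136
x_2 = g(1.335136) = 1.326694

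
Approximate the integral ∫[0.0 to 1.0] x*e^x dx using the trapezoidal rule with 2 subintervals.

f(x) = x*e^x
a = 0.0, b = 1.0, n = 2
h = (b - a)/n = 0.500000

Trapezoidal rule: (h/2)[f(x₀) + 2f(x₁) + 2f(x₂) + ... + f(xₙ)]

x_0 = 0.0000, f(x_0) = 0.000000, coefficient = 1
x_1 = 0.5000, f(x_1) = 0.824361, coefficient = 2
x_2 = 1.0000, f(x_2) = 2.718282, coefficient = 1

I ≈ (0.500000/2) × 4.367003 = 1.091751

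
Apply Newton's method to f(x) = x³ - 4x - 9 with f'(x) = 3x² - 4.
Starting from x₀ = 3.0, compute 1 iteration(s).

f(x) = x³ - 4x - 9
f'(x) = 3x² - 4
x₀ = 3.0

Newton-Raphson formula: x_{n+1} = x_n - f(x_n)/f'(x_n)

Iteration 1:
  f(3.000000) = 6.000000
  f'(3.000000) = 23.000000
  x_1 = 3.000000 - 6.000000/23.000000 = 2.739130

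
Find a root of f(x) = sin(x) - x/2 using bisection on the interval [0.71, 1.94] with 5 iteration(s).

f(x) = sin(x) - x/2
Initial interval: [0.71, 1.94]

Iteration 1:
  c_1 = (0.710000 + 1.940000)/2 = 1.325000
  f(c_1) = f(1.325000) = 0.307444
  f(a) × f(c) ≥ 0, new interval: [1.325000, 1.940000]
Iteration 2:
  c_2 = (1.325000 + 1.940000)/2 = 1.632500
  f(c_2) = f(1.632500) = 0.181847
  f(a) × f(c) ≥ 0, new interval: [1.632500, 1.940000]
Iteration 3:
  c_3 = (1.632500 + 1.940000)/2 = 1.786250
  f(c_3) = f(1.786250) = 0.083755
  f(a) × f(c) ≥ 0, new interval: [1.786250, 1.940000]
Iteration 4:
  c_4 = (1.786250 + 1.940000)/2 = 1.863125
  f(c_4) = f(1.863125) = 0.026013
  f(a) × f(c) ≥ 0, new interval: [1.863125, 1.940000]
Iteration 5:
  c_5 = (1.863125 + 1.940000)/2 = 1.901562
  f(c_5) = f(1.901562) = -0.004987
  f(a) × f(c) < 0, new interval: [1.863125, 1.901562]

After 5 iteration(s), the approximation is c_5 = 1.901562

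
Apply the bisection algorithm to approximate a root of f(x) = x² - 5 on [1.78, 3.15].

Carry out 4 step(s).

f(x) = x² - 5
Initial interval: [1.78, 3.15]

Iteration 1:
  c_1 = (1.780000 + 3.150000)/2 = 2.465000
  f(c_1) = f(2.465000) = 1.076225
  f(a) × f(c) < 0, new interval: [1.780000, 2.465000]
Iteration 2:
  c_2 = (1.780000 + 2.465000)/2 = 2.122500
  f(c_2) = f(2.122500) = -0.494994
  f(a) × f(c) ≥ 0, new interval: [2.122500, 2.465000]
Iteration 3:
  c_3 = (2.122500 + 2.465000)/2 = 2.293750
  f(c_3) = f(2.293750) = 0.261289
  f(a) × f(c) < 0, new interval: [2.122500, 2.293750]
Iteration 4:
  c_4 = (2.122500 + 2.293750)/2 = 2.208125
  f(c_4) = f(2.208125) = -0.124184
  f(a) × f(c) ≥ 0, new interval: [2.208125, 2.293750]

After 4 iteration(s), the approximation is c_4 = 2.208125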